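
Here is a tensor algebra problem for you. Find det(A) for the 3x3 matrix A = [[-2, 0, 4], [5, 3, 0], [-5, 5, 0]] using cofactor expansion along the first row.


Expanding along the first row, det(A) = a11*M_11 - a12*M_12 + a13*M_13, where M_1j is the (1,j) minor.
Minor M_11 = 3*0 - 0*5 = 0
Minor M_12 = 5*0 - 0*-5 = 0
Minor M_13 = 5*5 - 3*-5 = 40
det = -2*(0) - 0*(0) + 4*(40)
    = 0 - 0 + 160
    = 160

160


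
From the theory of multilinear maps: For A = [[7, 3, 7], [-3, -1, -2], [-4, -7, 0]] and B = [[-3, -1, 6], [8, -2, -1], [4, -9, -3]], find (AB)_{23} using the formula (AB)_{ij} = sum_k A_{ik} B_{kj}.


(AB)_{ij} = sum_k A_{ik} B_{kj}.
For i=2, j=3:
A_{21} * B_{13} = -3 * 6 = -18
A_{22} * B_{23} = -1 * -1 = 1
A_{23} * B_{33} = -2 * -3 = 6
Sum = -18 + 1 + 6 = -11

-11


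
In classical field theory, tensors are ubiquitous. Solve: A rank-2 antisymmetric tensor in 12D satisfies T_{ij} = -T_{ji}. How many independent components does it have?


An antisymmetric rank-2 tensor satisfies A_{ij} = -A_{ji}, so diagonal entries are zero.
The independent components are the upper-triangular entries: C(n, 2) = n(n-1)/2.
n = 12
C(12, 2) = 12 * 11 / 2 = 132 / 2 = 66

66


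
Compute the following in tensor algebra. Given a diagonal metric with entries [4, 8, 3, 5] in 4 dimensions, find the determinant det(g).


For a diagonal metric, the determinant is the product of diagonal entries.
Diagonal entries: 4, 8, 3, 5
det(g) = 4 * 8 * 3 * 5 = 480

480


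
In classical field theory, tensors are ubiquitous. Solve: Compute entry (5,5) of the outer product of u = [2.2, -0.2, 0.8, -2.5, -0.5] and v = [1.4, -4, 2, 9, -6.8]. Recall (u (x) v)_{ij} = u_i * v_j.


The outer product entry T_{ij} = u_i * v_j.
We need i=5, j=5.
u_5 = -0.5, v_5 = -6.8
T_{5,5} = -0.5 * -6.8 = 3.4

3.4


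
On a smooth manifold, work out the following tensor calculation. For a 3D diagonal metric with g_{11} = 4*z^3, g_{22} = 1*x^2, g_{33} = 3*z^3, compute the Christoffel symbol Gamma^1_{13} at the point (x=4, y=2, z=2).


For a diagonal metric, Gamma^k_{ij} = (1/2) g^{kk} (dg_{ik}/dx_j + dg_{jk}/dx_i - dg_{ij}/dx_k).
The metric is diagonal, so g_{ab} = 0 for a != b.
At the given point: g_{11} = 32, g_{22} = 16, g_{33} = 24
g^{11} = 1/32
dg_{11}/dx_3 = dg_{11}/dx_3 = 48
dg_{31}/dx_1 = 0 (off-diagonal)
dg_{13}/dx_1 = 0 (off-diagonal)
Numerator = 48 + 0 - 0 = 48
Gamma^1_{13} = 48 / (2 * 32) = 3/4

3/4


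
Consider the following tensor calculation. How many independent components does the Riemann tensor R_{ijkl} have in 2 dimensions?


The Riemann tensor in d dimensions has d^2(d^2 - 1)/12 independent components.
d = 2, so d^2 = 4
d^2 - 1 = 3
d^2(d^2 - 1) = 4 * 3 = 12
Divide by 12: 12 / 12 = 1

1


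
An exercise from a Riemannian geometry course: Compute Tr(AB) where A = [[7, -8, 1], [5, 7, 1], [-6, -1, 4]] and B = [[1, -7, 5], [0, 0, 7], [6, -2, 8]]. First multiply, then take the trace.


Tr(AB) = sum_i (AB)_{ii} where (AB)_{ii} = sum_k A_{ik} B_{ki}.
(AB)_{11} = 7*1 + -8*0 + 1*6 = 13
(AB)_{22} = 5*-7 + 7*0 + 1*-2 = -37
(AB)_{33} = -6*5 + -1*7 + 4*8 = -5
Tr(AB) = 13 + -37 + -5 = -29

-29


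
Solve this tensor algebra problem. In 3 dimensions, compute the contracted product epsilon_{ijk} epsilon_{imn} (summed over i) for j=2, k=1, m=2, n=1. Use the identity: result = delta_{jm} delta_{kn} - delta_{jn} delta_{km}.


Using the identity: epsilon_{ijk} epsilon_{imn} = delta_{jm} delta_{kn} - delta_{jn} delta_{km}.
delta_{22} = 1
delta_{11} = 1
delta_{21} = 0
delta_{12} = 0
Result = 1 * 1 - 0 * 0 = 1 - 0 = 1

1


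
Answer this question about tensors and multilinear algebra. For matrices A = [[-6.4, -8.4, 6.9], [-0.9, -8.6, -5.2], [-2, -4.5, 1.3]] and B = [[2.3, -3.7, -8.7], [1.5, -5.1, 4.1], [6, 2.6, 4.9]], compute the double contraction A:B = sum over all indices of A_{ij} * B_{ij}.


A:B = sum over all i,j of A_{ij} * B_{ij}.
Row 1: -6.4*2.3=-14.72, -8.4*-3.7=31.08, 6.9*-8.7=-60.03 => row sum = -43.67
Row 2: -0.9*1.5=-1.35, -8.6*-5.1=43.86, -5.2*4.1=-21.32 => row sum = 21.19
Row 3: -2*6=-12, -4.5*2.6=-11.7, 1.3*4.9=6.37 => row sum = -17.33
Total = -43.67 + 21.19 + -17.33 = -39.81

-39.81


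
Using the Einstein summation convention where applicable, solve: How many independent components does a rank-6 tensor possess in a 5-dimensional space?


The number of components of a rank-r tensor in d dimensions is d^r.
Here d = 5 and r = 6.
5^6 = 15625

15625


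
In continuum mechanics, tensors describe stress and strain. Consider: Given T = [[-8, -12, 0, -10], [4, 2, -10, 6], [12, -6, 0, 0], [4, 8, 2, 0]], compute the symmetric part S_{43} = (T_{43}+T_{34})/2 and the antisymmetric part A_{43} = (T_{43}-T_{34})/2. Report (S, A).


T_{43} = 2
T_{34} = 0
S_{43} = (2 + 0)/2 = 2/2 = 1
A_{43} = (2 - 0)/2 = 2/2 = 1
Check: S + A = 1 + 1 = 2 = T_{43}.

(1, 1)


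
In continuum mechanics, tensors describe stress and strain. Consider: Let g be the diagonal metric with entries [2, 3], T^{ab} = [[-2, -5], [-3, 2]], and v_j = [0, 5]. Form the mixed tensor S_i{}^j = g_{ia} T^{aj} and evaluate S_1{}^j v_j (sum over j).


Step 1: lower the first index. For a diagonal metric, g_{ia} T^{aj} = g_{ii} T^{ij} (no sum on i).
g_{11} = 2
S_1{}^1 = 2 * T^{11} = 2 * -2 = -4
S_1{}^2 = 2 * T^{12} = 2 * -5 = -10
Step 2: contract S_1{}^j with v_j.
S_1{}^1 * v_1 = -4 * 0 = 0
S_1{}^2 * v_2 = -10 * 5 = -50
Result = 0 + -50 = -50

-50


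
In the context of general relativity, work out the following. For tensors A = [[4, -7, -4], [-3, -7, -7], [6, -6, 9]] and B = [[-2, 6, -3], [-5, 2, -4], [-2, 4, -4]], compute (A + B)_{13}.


Tensor addition is component-wise: (A + B)_{ij} = A_{ij} + B_{ij}.
A_{13} = -4
B_{13} = -3
(A + B)_{13} = -4 + -3 = -7

-7


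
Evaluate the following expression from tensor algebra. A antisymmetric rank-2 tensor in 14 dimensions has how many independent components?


A antisymmetric rank-2 tensor in d dimensions has d(d-1)/2 independent components.
d = 14
d(d-1)/2 = 14 * 13 / 2 = 182 / 2 = 91

91


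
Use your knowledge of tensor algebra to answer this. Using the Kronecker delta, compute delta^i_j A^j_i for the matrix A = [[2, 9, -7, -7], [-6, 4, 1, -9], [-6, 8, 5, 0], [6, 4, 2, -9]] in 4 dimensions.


The contraction (trace) of a rank-2 tensor is the sum of its diagonal elements.
Diagonal entries: A[1,1] = 2, A[2,2] = 4, A[3,3] = 5, A[4,4] = -9
Tr(A) = 2 + 4 + 5 + -9 = 2

2


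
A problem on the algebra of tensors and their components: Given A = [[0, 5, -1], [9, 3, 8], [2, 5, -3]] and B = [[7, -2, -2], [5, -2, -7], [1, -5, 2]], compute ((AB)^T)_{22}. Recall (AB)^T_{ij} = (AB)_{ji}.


(AB)^T_{ij} = (AB)_{ji} = sum_k A_{jk} B_{ki}.
For i=2, j=2 we need (AB)_{22}:
A_{21} * B_{12} = 9 * -2 = -18
A_{22} * B_{22} = 3 * -2 = -6
A_{23} * B_{32} = 8 * -5 = -40
Sum = -18 + -6 + -40 = -64

-64


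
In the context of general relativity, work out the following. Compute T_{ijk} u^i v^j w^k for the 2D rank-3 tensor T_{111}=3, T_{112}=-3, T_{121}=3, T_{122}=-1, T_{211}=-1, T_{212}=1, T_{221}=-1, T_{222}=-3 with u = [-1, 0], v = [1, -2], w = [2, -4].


S = sum over i,j,k of T_{ijk} u_i v_j w_k. Expanding all 8 terms:
T_{111}*u_1*v_1*w_1 = 3*-1*1*2 = -6  (running total: -6)
T_{112}*u_1*v_1*w_2 = -3*-1*1*-4 = -12  (running total: -18)
T_{121}*u_1*v_2*w_1 = 3*-1*-2*2 = 12  (running total: -6)
T_{122}*u_1*v_2*w_2 = -1*-1*-2*-4 = 8  (running total: 2)
T_{211}*u_2*v_1*w_1 = -1*0*1*2 = 0  (running total: 2)
T_{212}*u_2*v_1*w_2 = 1*0*1*-4 = 0  (running total: 2)
T_{221}*u_2*v_2*w_1 = -1*0*-2*2 = 0  (running total: 2)
T_{222}*u_2*v_2*w_2 = -3*0*-2*-4 = 0  (running total: 2)
S = 2

2


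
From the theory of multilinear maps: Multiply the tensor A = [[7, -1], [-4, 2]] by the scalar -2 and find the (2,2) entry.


Scalar multiplication: (cA)_{ij} = c * A_{ij}.
c = -2
A_{22} = 2
(cA)_{22} = -2 * 2 = -4

-4


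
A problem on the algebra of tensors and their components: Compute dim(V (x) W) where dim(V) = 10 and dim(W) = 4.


The dimension of a tensor product is the product of dimensions.
dim(V) = 10, dim(W) = 4
dim(V (x) W) = 10 * 4 = 40

40


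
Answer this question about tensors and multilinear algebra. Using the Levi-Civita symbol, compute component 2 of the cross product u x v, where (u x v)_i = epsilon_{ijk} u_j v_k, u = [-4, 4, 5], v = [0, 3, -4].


(u x v)_2 = sum_{j,k} epsilon_{2jk} u_j v_k. Only permutations of (1,2,3) contribute; the two non-zero terms are:
eps_{213} u_1 v_3 = -1 * -4 * -4 = -16
eps_{231} u_3 v_1 = 1 * 5 * 0 = 0
(u x v)_2 = -16

-16


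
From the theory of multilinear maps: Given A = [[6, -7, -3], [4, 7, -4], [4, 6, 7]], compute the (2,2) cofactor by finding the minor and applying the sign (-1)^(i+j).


To find cofactor C_{22}, delete row 2 and column 2.
The resulting 2x2 submatrix is: [[6, -3], [4, 7]]
Minor M_{22} = 6*7 - -3*4
  = 42 - -12 = 54
Sign = (-1)^(2+2) = (-1)^4 = 1
Cofactor C_{22} = 1 * 54 = 54

54


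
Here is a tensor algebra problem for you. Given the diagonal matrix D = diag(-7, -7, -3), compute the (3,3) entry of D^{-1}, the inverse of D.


For a diagonal matrix, the inverse has entries (D^{-1})_{ii} = 1/d_{ii}.
The diagonal entries are: d_{11} = -7, d_{22} = -7, d_{33} = -3
We need (D^{-1})_{33} = 1/d_{33} = 1/-3 = -1/3

-1/3


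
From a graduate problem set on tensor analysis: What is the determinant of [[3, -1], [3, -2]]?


For a 2x2 matrix [[a, b], [c, d]], det = a*d - b*c.
a = 3, b = -1, c = 3, d = -2
a*d = 3 * -2 = -6
b*c = -1 * 3 = -3
det = -6 - -3 = -3

-3


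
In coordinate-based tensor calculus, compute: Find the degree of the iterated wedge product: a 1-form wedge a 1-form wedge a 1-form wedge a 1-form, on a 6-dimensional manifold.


The degree of a wedge product is the sum of the degrees of the individual forms.
Degrees: 1, 1, 1, 1
Total degree = 1 + 1 + 1 + 1 = 4

4


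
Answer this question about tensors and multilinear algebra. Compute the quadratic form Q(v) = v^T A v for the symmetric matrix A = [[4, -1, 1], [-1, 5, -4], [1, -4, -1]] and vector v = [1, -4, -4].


First compute Av:
(Av)_1 = 4*1 + -1*-4 + 1*-4 = 4
(Av)_2 = -1*1 + 5*-4 + -4*-4 = -5
(Av)_3 = 1*1 + -4*-4 + -1*-4 = 21
Av = [4, -5, 21]
Then v^T (Av) = 1*4 + -4*-5 + -4*21
= 4 + 20 + -84 = -60

-60


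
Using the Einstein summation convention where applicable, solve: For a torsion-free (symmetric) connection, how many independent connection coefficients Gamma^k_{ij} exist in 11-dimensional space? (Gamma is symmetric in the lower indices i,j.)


Christoffel symbols Gamma^k_{ij} are symmetric in i,j, so there are d * d(d+1)/2 independent symbols.
d = 11
d(d+1)/2 = 11 * 12 / 2 = 66
Total = 11 * 66 = 726

726


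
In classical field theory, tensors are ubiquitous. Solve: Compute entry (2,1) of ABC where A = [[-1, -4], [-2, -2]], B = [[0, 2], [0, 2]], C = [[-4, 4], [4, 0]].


(ABC)_{21} = sum_m (AB)_{2m} C_{m1}. First compute row 2 of AB.
(AB)_{21} = -2*0 + -2*0 = 0
(AB)_{22} = -2*2 + -2*2 = -8
Now contract with column 1 of C:
(AB)_{21} * C_{11} = 0 * -4 = 0
(AB)_{22} * C_{21} = -8 * 4 = -32
(ABC)_{21} = 0 + -32 = -32

-32


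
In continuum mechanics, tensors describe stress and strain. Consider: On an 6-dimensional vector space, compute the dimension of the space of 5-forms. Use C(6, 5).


The dimension of the space of p-forms on an n-dimensional space is C(n, p).
n = 6, p = 5
C(6, 5) = 6! / (5! * 1!) = 6

6


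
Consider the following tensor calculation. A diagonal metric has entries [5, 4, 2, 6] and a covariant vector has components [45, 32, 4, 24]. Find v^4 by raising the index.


To raise an index with a diagonal metric: v^i = v_i / g_{ii}.
For index 4: v_4 = 24, g_{44} = 6
v^4 = 24 / 6 = 4

4


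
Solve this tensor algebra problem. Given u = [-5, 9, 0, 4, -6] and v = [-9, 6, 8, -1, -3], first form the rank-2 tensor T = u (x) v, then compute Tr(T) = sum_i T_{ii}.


The outer product gives T_{ij} = u_i v_j.
The trace (contraction) is Tr(T) = sum_i T_{ii} = sum_i u_i v_i.
Diagonal entries:
T_{11} = u_1 * v_1 = -5 * -9 = 45
T_{22} = u_2 * v_2 = 9 * 6 = 54
T_{33} = u_3 * v_3 = 0 * 8 = 0
T_{44} = u_4 * v_4 = 4 * -1 = -4
T_{55} = u_5 * v_5 = -6 * -3 = 18
Tr(T) = 45 + 54 + 0 + -4 + 18 = 113

113


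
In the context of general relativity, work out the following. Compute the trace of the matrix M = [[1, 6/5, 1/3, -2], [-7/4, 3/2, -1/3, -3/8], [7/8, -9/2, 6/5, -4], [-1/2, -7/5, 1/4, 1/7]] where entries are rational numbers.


The trace is the sum of diagonal entries.
Diagonal: M[1,1] = 1, M[2,2] = 3/2, M[3,3] = 6/5, M[4,4] = 1/7
Tr(M) = 1 + 3/2 + 6/5 + 1/7
Computing step by step:
After adding M[1,1]: 1
After adding M[2,2]: 5/2
After adding M[3,3]: 37/10
After adding M[4,4]: 269/70
Tr(M) = 269/70

269/70


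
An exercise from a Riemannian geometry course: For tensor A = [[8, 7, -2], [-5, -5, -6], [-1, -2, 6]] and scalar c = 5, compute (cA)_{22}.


Scalar multiplication: (cA)_{ij} = c * A_{ij}.
c = 5
A_{22} = -5
(cA)_{22} = 5 * -5 = -25

-25


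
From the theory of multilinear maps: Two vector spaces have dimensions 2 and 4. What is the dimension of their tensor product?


The dimension of a tensor product is the product of dimensions.
dim(V) = 2, dim(W) = 4
dim(V (x) W) = 2 * 4 = 8

8


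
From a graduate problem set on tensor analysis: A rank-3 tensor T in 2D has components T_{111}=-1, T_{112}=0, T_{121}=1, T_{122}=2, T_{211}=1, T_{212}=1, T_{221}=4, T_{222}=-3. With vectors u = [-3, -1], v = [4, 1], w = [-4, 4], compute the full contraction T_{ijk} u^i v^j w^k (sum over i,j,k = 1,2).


S = sum over i,j,k of T_{ijk} u_i v_j w_k. Expanding all 8 terms:
T_{111}*u_1*v_1*w_1 = -1*-3*4*-4 = -48  (running total: -48)
T_{112}*u_1*v_1*w_2 = 0*-3*4*4 = 0  (running total: -48)
T_{121}*u_1*v_2*w_1 = 1*-3*1*-4 = 12  (running total: -36)
T_{122}*u_1*v_2*w_2 = 2*-3*1*4 = -24  (running total: -60)
T_{211}*u_2*v_1*w_1 = 1*-1*4*-4 = 16  (running total: -44)
T_{212}*u_2*v_1*w_2 = 1*-1*4*4 = -16  (running total: -60)
T_{221}*u_2*v_2*w_1 = 4*-1*1*-4 = 16  (running total: -44)
T_{222}*u_2*v_2*w_2 = -3*-1*1*4 = 12  (running total: -32)
S = -32

-32


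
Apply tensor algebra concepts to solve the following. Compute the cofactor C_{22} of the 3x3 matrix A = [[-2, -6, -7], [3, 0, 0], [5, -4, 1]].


To find cofactor C_{22}, delete row 2 and column 2.
The resulting 2x2 submatrix is: [[-2, -7], [5, 1]]
Minor M_{22} = -2*1 - -7*5
  = -2 - -35 = 33
Sign = (-1)^(2+2) = (-1)^4 = 1
Cofactor C_{22} = 1 * 33 = 33

33


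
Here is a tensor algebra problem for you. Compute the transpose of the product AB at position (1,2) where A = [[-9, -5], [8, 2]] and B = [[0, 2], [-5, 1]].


(AB)^T_{ij} = (AB)_{ji} = sum_k A_{jk} B_{ki}.
For i=1, j=2 we need (AB)_{21}:
A_{21} * B_{11} = 8 * 0 = 0
A_{22} * B_{21} = 2 * -5 = -10
Sum = 0 + -10 = -10

-10


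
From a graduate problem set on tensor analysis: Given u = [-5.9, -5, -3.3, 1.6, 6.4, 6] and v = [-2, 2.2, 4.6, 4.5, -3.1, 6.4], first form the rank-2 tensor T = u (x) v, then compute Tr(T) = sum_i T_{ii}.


The outer product gives T_{ij} = u_i v_j.
The trace (contraction) is Tr(T) = sum_i T_{ii} = sum_i u_i v_i.
Diagonal entries:
T_{11} = u_1 * v_1 = -5.9 * -2 = 11.8
T_{22} = u_2 * v_2 = -5 * 2.2 = -11
T_{33} = u_3 * v_3 = -3.3 * 4.6 = -15.18
T_{44} = u_4 * v_4 = 1.6 * 4.5 = 7.2
T_{55} = u_5 * v_5 = 6.4 * -3.1 = -19.84
T_{66} = u_6 * v_6 = 6 * 6.4 = 38.4
Tr(T) = 11.8 + -11 + -15.18 + 7.2 + -19.84 + 38.4 = 11.38

11.38


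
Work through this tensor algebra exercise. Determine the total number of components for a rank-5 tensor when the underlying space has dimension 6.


The number of components of a rank-r tensor in d dimensions is d^r.
Here d = 6 and r = 5.
6^5 = 7776

7776


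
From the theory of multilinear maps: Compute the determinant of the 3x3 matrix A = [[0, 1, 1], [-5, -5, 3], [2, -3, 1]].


Expanding along the first row, det(A) = a11*M_11 - a12*M_12 + a13*M_13, where M_1j is the (1,j) minor.
Minor M_11 = -5*1 - 3*-3 = 4
Minor M_12 = -5*1 - 3*2 = -11
Minor M_13 = -5*-3 - -5*2 = 25
det = 0*(4) - 1*(-11) + 1*(25)
    = 0 - -11 + 25
    = 36

36


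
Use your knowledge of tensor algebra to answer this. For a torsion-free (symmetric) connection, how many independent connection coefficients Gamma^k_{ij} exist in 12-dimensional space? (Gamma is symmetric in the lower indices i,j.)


Christoffel symbols Gamma^k_{ij} are symmetric in i,j, so there are d * d(d+1)/2 independent symbols.
d = 12
d(d+1)/2 = 12 * 13 / 2 = 78
Total = 12 * 78 = 936

936


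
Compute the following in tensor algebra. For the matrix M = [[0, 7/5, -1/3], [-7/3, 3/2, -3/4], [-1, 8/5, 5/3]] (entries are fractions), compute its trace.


The trace is the sum of diagonal entries.
Diagonal: M[1,1] = 0, M[2,2] = 3/2, M[3,3] = 5/3
Tr(M) = 0 + 3/2 + 5/3
Computing step by step:
After adding M[1,1]: 0
After adding M[2,2]: 3/2
After adding M[3,3]: 19/6
Tr(M) = 19/6

19/6


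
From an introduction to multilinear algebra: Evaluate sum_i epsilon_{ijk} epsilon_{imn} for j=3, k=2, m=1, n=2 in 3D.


Using the identity: epsilon_{ijk} epsilon_{imn} = delta_{jm} delta_{kn} - delta_{jn} delta_{km}.
delta_{31} = 0
delta_{22} = 1
delta_{32} = 0
delta_{21} = 0
Result = 0 * 1 - 0 * 0 = 0 - 0 = 0

0


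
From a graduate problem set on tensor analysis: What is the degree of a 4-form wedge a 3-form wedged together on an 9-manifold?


The degree of a wedge product is the sum of the degrees of the individual forms.
Degrees: 4, 3
Total degree = 4 + 3 = 7

7


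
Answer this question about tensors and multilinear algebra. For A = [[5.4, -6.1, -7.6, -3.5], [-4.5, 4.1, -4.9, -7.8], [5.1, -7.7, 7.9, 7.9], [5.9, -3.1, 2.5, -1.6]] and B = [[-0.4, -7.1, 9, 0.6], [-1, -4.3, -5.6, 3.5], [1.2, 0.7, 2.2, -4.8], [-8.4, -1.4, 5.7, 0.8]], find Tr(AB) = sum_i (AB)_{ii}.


Tr(AB) = sum_i (AB)_{ii} where (AB)_{ii} = sum_k A_{ik} B_{ki}.
(AB)_{11} = 5.4*-0.4 + -6.1*-1 + -7.6*1.2 + -3.5*-8.4 = 24.22
(AB)_{22} = -4.5*-7.1 + 4.1*-4.3 + -4.9*0.7 + -7.8*-1.4 = 21.81
(AB)_{33} = 5.1*9 + -7.7*-5.6 + 7.9*2.2 + 7.9*5.7 = 151.43
(AB)_{44} = 5.9*0.6 + -3.1*3.5 + 2.5*-4.8 + -1.6*0.8 = -20.59
Tr(AB) = 24.22 + 21.81 + 151.43 + -20.59 = 176.87

176.87


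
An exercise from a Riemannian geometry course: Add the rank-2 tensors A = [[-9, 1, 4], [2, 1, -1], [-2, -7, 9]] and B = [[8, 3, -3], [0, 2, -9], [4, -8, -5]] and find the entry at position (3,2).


Tensor addition is component-wise: (A + B)_{ij} = A_{ij} + B_{ij}.
A_{32} = -7
B_{32} = -8
(A + B)_{32} = -7 + -8 = -15

-15


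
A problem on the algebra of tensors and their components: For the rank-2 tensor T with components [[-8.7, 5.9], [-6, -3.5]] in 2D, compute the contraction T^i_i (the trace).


The contraction (trace) of a rank-2 tensor is the sum of its diagonal elements.
Diagonal entries: A[1,1] = -8.7, A[2,2] = -3.5
Tr(A) = -8.7 + -3.5 = -12.2

-12.2


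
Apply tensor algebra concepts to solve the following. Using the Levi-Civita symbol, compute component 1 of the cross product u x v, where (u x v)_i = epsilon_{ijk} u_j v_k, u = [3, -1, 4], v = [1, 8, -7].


(u x v)_1 = sum_{j,k} epsilon_{1jk} u_j v_k. Only permutations of (1,2,3) contribute; the two non-zero terms are:
eps_{123} u_2 v_3 = 1 * -1 * -7 = 7
eps_{132} u_3 v_2 = -1 * 4 * 8 = -32
(u x v)_1 = -25

-25


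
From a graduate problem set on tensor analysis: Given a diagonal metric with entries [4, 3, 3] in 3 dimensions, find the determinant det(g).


For a diagonal metric, the determinant is the product of diagonal entries.
Diagonal entries: 4, 3, 3
det(g) = 4 * 3 * 3 = 36

36


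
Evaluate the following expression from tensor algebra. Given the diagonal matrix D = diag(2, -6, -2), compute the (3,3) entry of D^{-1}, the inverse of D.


For a diagonal matrix, the inverse has entries (D^{-1})_{ii} = 1/d_{ii}.
The diagonal entries are: d_{11} = 2, d_{22} = -6, d_{33} = -2
We need (D^{-1})_{33} = 1/d_{33} = 1/-2 = -1/2

-1/2


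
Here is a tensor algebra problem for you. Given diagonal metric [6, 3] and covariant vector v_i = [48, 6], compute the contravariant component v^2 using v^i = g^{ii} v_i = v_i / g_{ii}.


To raise an index with a diagonal metric: v^i = v_i / g_{ii}.
For index 2: v_2 = 6, g_{22} = 3
v^2 = 6 / 3 = 2

2


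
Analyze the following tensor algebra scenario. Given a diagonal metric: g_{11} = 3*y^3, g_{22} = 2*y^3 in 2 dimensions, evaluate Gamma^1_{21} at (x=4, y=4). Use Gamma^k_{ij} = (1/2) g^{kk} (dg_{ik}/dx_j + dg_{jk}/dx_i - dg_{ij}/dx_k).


For a diagonal metric, Gamma^k_{ij} = (1/2) g^{kk} (dg_{ik}/dx_j + dg_{jk}/dx_i - dg_{ij}/dx_k).
The metric is diagonal, so g_{ab} = 0 for a != b.
At the given point: g_{11} = 192, g_{22} = 128
g^{11} = 1/192
dg_{21}/dx_1 = 0 (off-diagonal)
dg_{11}/dx_2 = dg_{11}/dx_2 = 144
dg_{21}/dx_1 = 0 (off-diagonal)
Numerator = 0 + 144 - 0 = 144
Gamma^1_{21} = 144 / (2 * 192) = 3/8

3/8


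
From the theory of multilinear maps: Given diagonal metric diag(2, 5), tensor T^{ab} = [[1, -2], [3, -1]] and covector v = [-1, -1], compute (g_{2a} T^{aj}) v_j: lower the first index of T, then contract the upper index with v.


Step 1: lower the first index. For a diagonal metric, g_{ia} T^{aj} = g_{ii} T^{ij} (no sum on i).
g_{22} = 5
S_2{}^1 = 5 * T^{21} = 5 * 3 = 15
S_2{}^2 = 5 * T^{22} = 5 * -1 = -5
Step 2: contract S_2{}^j with v_j.
S_2{}^1 * v_1 = 15 * -1 = -15
S_2{}^2 * v_2 = -5 * -1 = 5
Result = -15 + 5 = -10

-10


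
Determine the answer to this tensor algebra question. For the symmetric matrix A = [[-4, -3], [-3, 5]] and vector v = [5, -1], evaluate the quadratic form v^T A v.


First compute Av:
(Av)_1 = -4*5 + -3*-1 = -17
(Av)_2 = -3*5 + 5*-1 = -20
Av = [-17, -20]
Then v^T (Av) = 5*-17 + -1*-20
= -85 + 20 = -65

-65


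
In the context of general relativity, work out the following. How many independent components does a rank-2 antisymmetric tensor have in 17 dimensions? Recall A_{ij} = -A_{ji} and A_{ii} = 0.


An antisymmetric rank-2 tensor satisfies A_{ij} = -A_{ji}, so diagonal entries are zero.
The independent components are the upper-triangular entries: C(n, 2) = n(n-1)/2.
n = 17
C(17, 2) = 17 * 16 / 2 = 272 / 2 = 136

136


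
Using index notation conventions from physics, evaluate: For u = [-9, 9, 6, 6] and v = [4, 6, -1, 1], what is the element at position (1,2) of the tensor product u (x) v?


The outer product entry T_{ij} = u_i * v_j.
We need i=1, j=2.
u_1 = -9, v_2 = 6
T_{1,2} = -9 * 6 = -54

-54


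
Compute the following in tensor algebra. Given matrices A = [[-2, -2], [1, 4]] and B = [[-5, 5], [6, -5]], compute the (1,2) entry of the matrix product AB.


(AB)_{ij} = sum_k A_{ik} B_{kj}.
For i=1, j=2:
A_{11} * B_{12} = -2 * 5 = -10
A_{12} * B_{22} = -2 * -5 = 10
Sum = -10 + 10 = 0

0


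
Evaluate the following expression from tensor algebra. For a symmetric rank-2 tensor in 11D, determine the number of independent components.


A symmetric rank-2 tensor in d dimensions has d(d+1)/2 independent components.
d = 11
d(d+1)/2 = 11 * 12 / 2 = 132 / 2 = 66

66


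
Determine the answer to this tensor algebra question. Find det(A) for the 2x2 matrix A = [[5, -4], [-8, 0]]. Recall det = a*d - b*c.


For a 2x2 matrix [[a, b], [c, d]], det = a*d - b*c.
a = 5, b = -4, c = -8, d = 0
a*d = 5 * 0 = 0
b*c = -4 * -8 = 32
det = 0 - 32 = -32

-32


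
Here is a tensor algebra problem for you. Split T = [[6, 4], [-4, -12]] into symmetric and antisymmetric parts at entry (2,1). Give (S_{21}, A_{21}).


T_{21} = -4
T_{12} = 4
S_{21} = (-4 + 4)/2 = 0/2 = 0
A_{21} = (-4 - 4)/2 = -8/2 = -4
Check: S + A = 0 + -4 = -4 = T_{21}.

(0, -4)


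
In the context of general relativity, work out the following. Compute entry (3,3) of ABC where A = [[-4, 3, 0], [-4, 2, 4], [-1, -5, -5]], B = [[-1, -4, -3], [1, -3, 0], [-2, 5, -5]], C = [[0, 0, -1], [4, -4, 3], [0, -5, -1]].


(ABC)_{33} = sum_m (AB)_{3m} C_{m3}. First compute row 3 of AB.
(AB)_{31} = -1*-1 + -5*1 + -5*-2 = 6
(AB)_{32} = -1*-4 + -5*-3 + -5*5 = -6
(AB)_{33} = -1*-3 + -5*0 + -5*-5 = 28
Now contract with column 3 of C:
(AB)_{31} * C_{13} = 6 * -1 = -6
(AB)_{32} * C_{23} = -6 * 3 = -18
(AB)_{33} * C_{33} = 28 * -1 = -28
(ABC)_{33} = -6 + -18 + -28 = -52

-52


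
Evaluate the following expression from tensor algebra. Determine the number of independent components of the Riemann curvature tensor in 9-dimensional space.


The Riemann tensor in d dimensions has d^2(d^2 - 1)/12 independent components.
d = 9, so d^2 = 81
d^2 - 1 = 80
d^2(d^2 - 1) = 81 * 80 = 6480
Divide by 12: 6480 / 12 = 540

540


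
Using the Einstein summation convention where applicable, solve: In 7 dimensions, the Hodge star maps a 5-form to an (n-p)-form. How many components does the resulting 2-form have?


The Hodge dual of a p-form on an n-dimensional manifold is an (n-p)-form.
n = 7, p = 5, so dual degree = 7 - 5 = 2
The number of components is C(n, n-p) = C(7, 2) = 21

21


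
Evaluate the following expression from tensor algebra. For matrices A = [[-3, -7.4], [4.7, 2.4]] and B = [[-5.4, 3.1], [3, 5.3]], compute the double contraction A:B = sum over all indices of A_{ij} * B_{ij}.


A:B = sum over all i,j of A_{ij} * B_{ij}.
Row 1: -3*-5.4=16.2, -7.4*3.1=-22.94 => row sum = -6.74
Row 2: 4.7*3=14.1, 2.4*5.3=12.72 => row sum = 26.82
Total = -6.74 + 26.82 = 20.08

20.08


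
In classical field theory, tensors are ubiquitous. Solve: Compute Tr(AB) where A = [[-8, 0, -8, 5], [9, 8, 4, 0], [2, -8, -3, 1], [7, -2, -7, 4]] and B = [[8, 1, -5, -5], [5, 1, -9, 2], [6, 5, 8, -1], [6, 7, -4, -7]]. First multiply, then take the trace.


Tr(AB) = sum_i (AB)_{ii} where (AB)_{ii} = sum_k A_{ik} B_{ki}.
(AB)_{11} = -8*8 + 0*5 + -8*6 + 5*6 = -82
(AB)_{22} = 9*1 + 8*1 + 4*5 + 0*7 = 37
(AB)_{33} = 2*-5 + -8*-9 + -3*8 + 1*-4 = 34
(AB)_{44} = 7*-5 + -2*2 + -7*-1 + 4*-7 = -60
Tr(AB) = -82 + 37 + 34 + -60 = -71

-71


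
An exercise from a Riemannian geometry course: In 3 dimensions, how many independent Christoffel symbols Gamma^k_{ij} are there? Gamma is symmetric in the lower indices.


Christoffel symbols Gamma^k_{ij} are symmetric in i,j, so there are d * d(d+1)/2 independent symbols.
d = 3
d(d+1)/2 = 3 * 4 / 2 = 6
Total = 3 * 6 = 18

18


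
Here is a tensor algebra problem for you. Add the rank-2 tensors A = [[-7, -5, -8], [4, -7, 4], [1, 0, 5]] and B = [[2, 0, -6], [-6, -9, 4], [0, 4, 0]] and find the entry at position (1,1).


Tensor addition is component-wise: (A + B)_{ij} = A_{ij} + B_{ij}.
A_{11} = -7
B_{11} = 2
(A + B)_{11} = -7 + 2 = -5

-5


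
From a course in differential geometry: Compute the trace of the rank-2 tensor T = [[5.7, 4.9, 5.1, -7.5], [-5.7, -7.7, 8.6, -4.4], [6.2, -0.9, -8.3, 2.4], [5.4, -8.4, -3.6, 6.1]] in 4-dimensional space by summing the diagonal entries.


The contraction (trace) of a rank-2 tensor is the sum of its diagonal elements.
Diagonal entries: A[1,1] = 5.7, A[2,2] = -7.7, A[3,3] = -8.3, A[4,4] = 6.1
Tr(A) = 5.7 + -7.7 + -8.3 + 6.1 = -4.2

-4.2


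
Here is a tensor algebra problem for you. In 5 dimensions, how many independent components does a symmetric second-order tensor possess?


A symmetric rank-2 tensor in d dimensions has d(d+1)/2 independent components.
d = 5
d(d+1)/2 = 5 * 6 / 2 = 30 / 2 = 15

15


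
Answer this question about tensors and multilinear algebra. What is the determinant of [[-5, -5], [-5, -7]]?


For a 2x2 matrix [[a, b], [c, d]], det = a*d - b*c.
a = -5, b = -5, c = -5, d = -7
a*d = -5 * -7 = 35
b*c = -5 * -5 = 25
det = 35 - 25 = 10

10


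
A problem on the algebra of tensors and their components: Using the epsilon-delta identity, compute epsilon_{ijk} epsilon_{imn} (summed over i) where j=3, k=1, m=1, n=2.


Using the identity: epsilon_{ijk} epsilon_{imn} = delta_{jm} delta_{kn} - delta_{jn} delta_{km}.
delta_{31} = 0
delta_{12} = 0
delta_{32} = 0
delta_{11} = 1
Result = 0 * 0 - 0 * 1 = 0 - 0 = 0

0


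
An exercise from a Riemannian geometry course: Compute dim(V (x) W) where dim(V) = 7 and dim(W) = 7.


The dimension of a tensor product is the product of dimensions.
dim(V) = 7, dim(W) = 7
dim(V (x) W) = 7 * 7 = 49

49


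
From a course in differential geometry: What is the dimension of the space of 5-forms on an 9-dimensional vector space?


The dimension of the space of p-forms on an n-dimensional space is C(n, p).
n = 9, p = 5
C(9, 5) = 9! / (5! * 4!) = 126

126


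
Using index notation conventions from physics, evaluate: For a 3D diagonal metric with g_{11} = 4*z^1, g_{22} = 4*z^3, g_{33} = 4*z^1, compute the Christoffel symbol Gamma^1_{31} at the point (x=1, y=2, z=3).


For a diagonal metric, Gamma^k_{ij} = (1/2) g^{kk} (dg_{ik}/dx_j + dg_{jk}/dx_i - dg_{ij}/dx_k).
The metric is diagonal, so g_{ab} = 0 for a != b.
At the given point: g_{11} = 12, g_{22} = 108, g_{33} = 12
g^{11} = 1/12
dg_{31}/dx_1 = 0 (off-diagonal)
dg_{11}/dx_3 = dg_{11}/dx_3 = 4
dg_{31}/dx_1 = 0 (off-diagonal)
Numerator = 0 + 4 - 0 = 4
Gamma^1_{31} = 4 / (2 * 12) = 1/6

1/6


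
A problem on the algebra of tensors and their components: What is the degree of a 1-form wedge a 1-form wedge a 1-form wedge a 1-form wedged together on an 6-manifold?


The degree of a wedge product is the sum of the degrees of the individual forms.
Degrees: 1, 1, 1, 1
Total degree = 1 + 1 + 1 + 1 = 4

4


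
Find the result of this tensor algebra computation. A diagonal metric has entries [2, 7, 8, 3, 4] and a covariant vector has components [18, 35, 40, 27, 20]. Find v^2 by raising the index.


To raise an index with a diagonal metric: v^i = v_i / g_{ii}.
For index 2: v_2 = 35, g_{22} = 7
v^2 = 35 / 7 = 5

5


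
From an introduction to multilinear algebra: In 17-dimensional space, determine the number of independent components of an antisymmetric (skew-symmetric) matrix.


An antisymmetric rank-2 tensor satisfies A_{ij} = -A_{ji}, so diagonal entries are zero.
The independent components are the upper-triangular entries: C(n, 2) = n(n-1)/2.
n = 17
C(17, 2) = 17 * 16 / 2 = 272 / 2 = 136

136


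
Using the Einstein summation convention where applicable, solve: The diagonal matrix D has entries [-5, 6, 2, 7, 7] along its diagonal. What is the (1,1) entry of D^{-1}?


For a diagonal matrix, the inverse has entries (D^{-1})_{ii} = 1/d_{ii}.
The diagonal entries are: d_{11} = -5, d_{22} = 6, d_{33} = 2, d_{44} = 7, d_{55} = 7
We need (D^{-1})_{11} = 1/d_{11} = 1/-5 = -1/5

-1/5


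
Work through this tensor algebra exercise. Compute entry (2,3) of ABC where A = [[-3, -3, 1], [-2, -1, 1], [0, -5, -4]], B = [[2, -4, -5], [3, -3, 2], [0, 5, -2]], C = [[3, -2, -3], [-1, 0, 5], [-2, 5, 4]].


(ABC)_{23} = sum_m (AB)_{2m} C_{m3}. First compute row 2 of AB.
(AB)_{21} = -2*2 + -1*3 + 1*0 = -7
(AB)_{22} = -2*-4 + -1*-3 + 1*5 = 16
(AB)_{23} = -2*-5 + -1*2 + 1*-2 = 6
Now contract with column 3 of C:
(AB)_{21} * C_{13} = -7 * -3 = 21
(AB)_{22} * C_{23} = 16 * 5 = 80
(AB)_{23} * C_{33} = 6 * 4 = 24
(ABC)_{23} = 21 + 80 + 24 = 125

125


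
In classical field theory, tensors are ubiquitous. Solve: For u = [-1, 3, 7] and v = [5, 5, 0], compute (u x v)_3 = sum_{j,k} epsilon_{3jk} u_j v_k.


(u x v)_3 = sum_{j,k} epsilon_{3jk} u_j v_k. Only permutations of (1,2,3) contribute; the two non-zero terms are:
eps_{312} u_1 v_2 = 1 * -1 * 5 = -5
eps_{321} u_2 v_1 = -1 * 3 * 5 = -15
(u x v)_3 = -20

-20


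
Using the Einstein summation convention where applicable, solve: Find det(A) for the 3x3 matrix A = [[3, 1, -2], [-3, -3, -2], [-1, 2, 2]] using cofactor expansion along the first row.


Expanding along the first row, det(A) = a11*M_11 - a12*M_12 + a13*M_13, where M_1j is the (1,j) minor.
Minor M_11 = -3*2 - -2*2 = -2
Minor M_12 = -3*2 - -2*-1 = -8
Minor M_13 = -3*2 - -3*-1 = -9
det = 3*(-2) - 1*(-8) + -2*(-9)
    = -6 - -8 + 18
    = 20

20


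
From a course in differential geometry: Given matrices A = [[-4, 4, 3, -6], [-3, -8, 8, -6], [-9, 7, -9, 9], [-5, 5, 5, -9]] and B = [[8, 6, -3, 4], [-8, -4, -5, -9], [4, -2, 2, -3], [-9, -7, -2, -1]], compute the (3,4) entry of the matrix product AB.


(AB)_{ij} = sum_k A_{ik} B_{kj}.
For i=3, j=4:
A_{31} * B_{14} = -9 * 4 = -36
A_{32} * B_{24} = 7 * -9 = -63
A_{33} * B_{34} = -9 * -3 = 27
A_{34} * B_{44} = 9 * -1 = -9
Sum = -36 + -63 + 27 + -9 = -81

-81


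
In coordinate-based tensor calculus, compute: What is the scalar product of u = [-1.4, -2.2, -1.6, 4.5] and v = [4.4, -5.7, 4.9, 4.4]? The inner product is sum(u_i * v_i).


The inner product u . v = sum of u_i * v_i.
Term-by-term: -1.4 * 4.4, -2.2 * -5.7, -1.6 * 4.9, 4.5 * 4.4
Products: -6.16, 12.54, -7.84, 19.8
Sum = -6.16 + 12.54 + -7.84 + 19.8 = 18.34

18.34


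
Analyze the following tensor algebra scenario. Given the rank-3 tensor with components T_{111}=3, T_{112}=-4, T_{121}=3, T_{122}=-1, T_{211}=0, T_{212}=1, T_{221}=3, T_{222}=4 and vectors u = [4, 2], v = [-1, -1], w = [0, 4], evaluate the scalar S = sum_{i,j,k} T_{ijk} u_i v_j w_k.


S = sum over i,j,k of T_{ijk} u_i v_j w_k. Expanding all 8 terms:
T_{111}*u_1*v_1*w_1 = 3*4*-1*0 = 0  (running total: 0)
T_{112}*u_1*v_1*w_2 = -4*4*-1*4 = 64  (running total: 64)
T_{121}*u_1*v_2*w_1 = 3*4*-1*0 = 0  (running total: 64)
T_{122}*u_1*v_2*w_2 = -1*4*-1*4 = 16  (running total: 80)
T_{211}*u_2*v_1*w_1 = 0*2*-1*0 = 0  (running total: 80)
T_{212}*u_2*v_1*w_2 = 1*2*-1*4 = -8  (running total: 72)
T_{221}*u_2*v_2*w_1 = 3*2*-1*0 = 0  (running total: 72)
T_{222}*u_2*v_2*w_2 = 4*2*-1*4 = -32  (running total: 40)
S = 40

40


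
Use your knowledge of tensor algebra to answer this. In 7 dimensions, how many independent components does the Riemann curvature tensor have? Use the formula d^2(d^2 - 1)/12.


The Riemann tensor in d dimensions has d^2(d^2 - 1)/12 independent components.
d = 7, so d^2 = 49
d^2 - 1 = 48
d^2(d^2 - 1) = 49 * 48 = 2352
Divide by 12: 2352 / 12 = 196

196


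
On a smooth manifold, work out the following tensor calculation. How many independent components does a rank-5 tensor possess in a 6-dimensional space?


The number of components of a rank-r tensor in d dimensions is d^r.
Here d = 6 and r = 5.
6^5 = 7776

7776


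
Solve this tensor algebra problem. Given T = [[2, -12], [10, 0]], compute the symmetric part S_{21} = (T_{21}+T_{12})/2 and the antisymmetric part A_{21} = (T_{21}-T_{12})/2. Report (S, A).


T_{21} = 10
T_{12} = -12
S_{21} = (10 + -12)/2 = -2/2 = -1
A_{21} = (10 - -12)/2 = 22/2 = 11
Check: S + A = -1 + 11 = 10 = T_{21}.

(-1, 11)


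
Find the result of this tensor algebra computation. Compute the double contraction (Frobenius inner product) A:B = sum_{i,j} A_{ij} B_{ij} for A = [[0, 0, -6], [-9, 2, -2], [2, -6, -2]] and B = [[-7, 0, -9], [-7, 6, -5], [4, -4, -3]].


A:B = sum over all i,j of A_{ij} * B_{ij}.
Row 1: 0*-7=0, 0*0=0, -6*-9=54 => row sum = 54
Row 2: -9*-7=63, 2*6=12, -2*-5=10 => row sum = 85
Row 3: 2*4=8, -6*-4=24, -2*-3=6 => row sum = 38
Total = 54 + 85 + 38 = 177

177


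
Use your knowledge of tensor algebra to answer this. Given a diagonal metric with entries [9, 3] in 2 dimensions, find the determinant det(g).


For a diagonal metric, the determinant is the product of diagonal entries.
Diagonal entries: 9, 3
det(g) = 9 * 3 = 27

27


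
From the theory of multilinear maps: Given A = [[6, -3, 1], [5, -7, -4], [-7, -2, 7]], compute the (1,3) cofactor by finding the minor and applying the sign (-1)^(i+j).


To find cofactor C_{13}, delete row 1 and column 3.
The resulting 2x2 submatrix is: [[5, -7], [-7, -2]]
Minor M_{13} = 5*-2 - -7*-7
  = -10 - 49 = -59
Sign = (-1)^(1+3) = (-1)^4 = 1
Cofactor C_{13} = 1 * -59 = -59

-59


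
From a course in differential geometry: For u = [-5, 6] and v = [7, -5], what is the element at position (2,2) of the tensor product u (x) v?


The outer product entry T_{ij} = u_i * v_j.
We need i=2, j=2.
u_2 = 6, v_2 = -5
T_{2,2} = 6 * -5 = -30

-30


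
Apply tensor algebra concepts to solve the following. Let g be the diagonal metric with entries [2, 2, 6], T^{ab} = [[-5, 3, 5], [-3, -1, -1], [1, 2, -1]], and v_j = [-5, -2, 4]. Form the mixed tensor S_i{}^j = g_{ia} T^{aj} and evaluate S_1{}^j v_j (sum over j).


Step 1: lower the first index. For a diagonal metric, g_{ia} T^{aj} = g_{ii} T^{ij} (no sum on i).
g_{11} = 2
S_1{}^1 = 2 * T^{11} = 2 * -5 = -10
S_1{}^2 = 2 * T^{12} = 2 * 3 = 6
S_1{}^3 = 2 * T^{13} = 2 * 5 = 10
Step 2: contract S_1{}^j with v_j.
S_1{}^1 * v_1 = -10 * -5 = 50
S_1{}^2 * v_2 = 6 * -2 = -12
S_1{}^3 * v_3 = 10 * 4 = 40
Result = 50 + -12 + 40 = 78

78


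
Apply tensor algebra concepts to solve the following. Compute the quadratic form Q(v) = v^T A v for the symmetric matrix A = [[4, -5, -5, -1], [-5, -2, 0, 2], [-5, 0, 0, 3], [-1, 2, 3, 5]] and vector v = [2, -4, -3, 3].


First compute Av:
(Av)_1 = 4*2 + -5*-4 + -5*-3 + -1*3 = 40
(Av)_2 = -5*2 + -2*-4 + 0*-3 + 2*3 = 4
(Av)_3 = -5*2 + 0*-4 + 0*-3 + 3*3 = -1
(Av)_4 = -1*2 + 2*-4 + 3*-3 + 5*3 = -4
Av = [40, 4, -1, -4]
Then v^T (Av) = 2*40 + -4*4 + -3*-1 + 3*-4
= 80 + -16 + 3 + -12 = 55

55


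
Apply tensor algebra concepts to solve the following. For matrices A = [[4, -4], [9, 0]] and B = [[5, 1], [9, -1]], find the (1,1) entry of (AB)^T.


(AB)^T_{ij} = (AB)_{ji} = sum_k A_{jk} B_{ki}.
For i=1, j=1 we need (AB)_{11}:
A_{11} * B_{11} = 4 * 5 = 20
A_{12} * B_{21} = -4 * 9 = -36
Sum = 20 + -36 = -16

-16


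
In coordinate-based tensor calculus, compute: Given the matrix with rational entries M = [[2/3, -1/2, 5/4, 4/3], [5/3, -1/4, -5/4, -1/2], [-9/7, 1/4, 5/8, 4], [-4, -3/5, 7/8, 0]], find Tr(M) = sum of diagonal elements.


The trace is the sum of diagonal entries.
Diagonal: M[1,1] = 2/3, M[2,2] = -1/4, M[3,3] = 5/8, M[4,4] = 0
Tr(M) = 2/3 + -1/4 + 5/8 + 0
Computing step by step:
After adding M[1,1]: 2/3
After adding M[2,2]: 5/12
After adding M[3,3]: 25/24
After adding M[4,4]: 25/24
Tr(M) = 25/24

25/24


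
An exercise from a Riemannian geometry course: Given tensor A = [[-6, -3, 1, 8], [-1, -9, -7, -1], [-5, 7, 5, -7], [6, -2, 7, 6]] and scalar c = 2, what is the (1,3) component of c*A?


Scalar multiplication: (cA)_{ij} = c * A_{ij}.
c = 2
A_{13} = 1
(cA)_{13} = 2 * 1 = 2

2


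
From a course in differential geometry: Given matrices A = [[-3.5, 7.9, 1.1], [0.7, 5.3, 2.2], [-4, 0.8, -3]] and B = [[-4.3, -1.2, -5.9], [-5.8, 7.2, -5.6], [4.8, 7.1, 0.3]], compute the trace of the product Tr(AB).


Tr(AB) = sum_i (AB)_{ii} where (AB)_{ii} = sum_k A_{ik} B_{ki}.
(AB)_{11} = -3.5*-4.3 + 7.9*-5.8 + 1.1*4.8 = -25.49
(AB)_{22} = 0.7*-1.2 + 5.3*7.2 + 2.2*7.1 = 52.94
(AB)_{33} = -4*-5.9 + 0.8*-5.6 + -3*0.3 = 18.22
Tr(AB) = -25.49 + 52.94 + 18.22 = 45.67

45.67


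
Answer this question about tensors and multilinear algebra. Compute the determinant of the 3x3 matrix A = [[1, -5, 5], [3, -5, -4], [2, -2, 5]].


Expanding along the first row, det(A) = a11*M_11 - a12*M_12 + a13*M_13, where M_1j is the (1,j) minor.
Minor M_11 = -5*5 - -4*-2 = -33
Minor M_12 = 3*5 - -4*2 = 23
Minor M_13 = 3*-2 - -5*2 = 4
det = 1*(-33) - -5*(23) + 5*(4)
    = -33 - -115 + 20
    = 102

102


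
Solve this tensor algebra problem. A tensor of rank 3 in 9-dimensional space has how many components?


The number of components of a rank-r tensor in d dimensions is d^r.
Here d = 9 and r = 3.
9^3 = 729

729


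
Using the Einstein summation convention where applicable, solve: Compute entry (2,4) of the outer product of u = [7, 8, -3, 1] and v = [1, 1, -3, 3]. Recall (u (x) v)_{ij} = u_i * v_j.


The outer product entry T_{ij} = u_i * v_j.
We need i=2, j=4.
u_2 = 8, v_4 = 3
T_{2,4} = 8 * 3 = 24

24


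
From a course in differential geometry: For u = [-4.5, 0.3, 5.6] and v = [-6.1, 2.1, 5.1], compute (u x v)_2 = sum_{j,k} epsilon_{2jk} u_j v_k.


(u x v)_2 = sum_{j,k} epsilon_{2jk} u_j v_k. Only permutations of (1,2,3) contribute; the two non-zero terms are:
eps_{213} u_1 v_3 = -1 * -4.5 * 5.1 = 22.95
eps_{231} u_3 v_1 = 1 * 5.6 * -6.1 = -34.16
(u x v)_2 = -11.21

-11.21


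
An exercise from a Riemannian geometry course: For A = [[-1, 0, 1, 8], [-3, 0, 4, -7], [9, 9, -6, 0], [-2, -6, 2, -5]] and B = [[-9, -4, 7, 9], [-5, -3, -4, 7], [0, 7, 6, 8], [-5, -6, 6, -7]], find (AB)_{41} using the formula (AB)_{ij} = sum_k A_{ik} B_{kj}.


(AB)_{ij} = sum_k A_{ik} B_{kj}.
For i=4, j=1:
A_{41} * B_{11} = -2 * -9 = 18
A_{42} * B_{21} = -6 * -5 = 30
A_{43} * B_{31} = 2 * 0 = 0
A_{44} * B_{41} = -5 * -5 = 25
Sum = 18 + 30 + 0 + 25 = 73

73
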